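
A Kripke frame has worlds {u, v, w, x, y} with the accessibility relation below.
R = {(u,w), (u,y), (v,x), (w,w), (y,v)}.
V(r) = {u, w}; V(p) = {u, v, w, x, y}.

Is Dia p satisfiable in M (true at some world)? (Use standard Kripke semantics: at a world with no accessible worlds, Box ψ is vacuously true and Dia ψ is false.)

Yes

Let φ = Dia p. Evaluate φ at each world:
  u (successors {w, y}): φ is true.
  v (successors {x}): φ is true.
  w (successors {w}): φ is true.
  x (successors ∅): φ is false.
  y (successors {v}): φ is true.
Detail at u (witness):
  At u: Dia p requires p at some successor in {w, y}.
    p holds at w, so Dia p is true at u.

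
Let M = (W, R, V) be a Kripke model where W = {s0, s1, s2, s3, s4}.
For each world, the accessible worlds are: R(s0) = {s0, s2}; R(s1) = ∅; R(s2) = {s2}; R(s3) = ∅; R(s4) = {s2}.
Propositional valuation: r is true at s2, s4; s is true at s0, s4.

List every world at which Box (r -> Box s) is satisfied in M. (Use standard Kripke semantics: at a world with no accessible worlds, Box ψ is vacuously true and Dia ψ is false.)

s1, s3

Let φ = Box (r -> Box s). Evaluate φ at each world:
  s0 (successors {s0, s2}): φ is false.
  s1 (successors ∅): φ is true.
  s2 (successors {s2}): φ is false.
  s3 (successors ∅): φ is true.
  s4 (successors {s2}): φ is false.
For instance, at s4:
  At s4: Box (r -> Box s) requires r -> Box s at every successor {s2}.
    r -> Box s fails at s2, so Box (r -> Box s) is false at s4.
      At s2: r is true, Box s is false, so r -> Box s is false.
Satisfying worlds: {s1, s3}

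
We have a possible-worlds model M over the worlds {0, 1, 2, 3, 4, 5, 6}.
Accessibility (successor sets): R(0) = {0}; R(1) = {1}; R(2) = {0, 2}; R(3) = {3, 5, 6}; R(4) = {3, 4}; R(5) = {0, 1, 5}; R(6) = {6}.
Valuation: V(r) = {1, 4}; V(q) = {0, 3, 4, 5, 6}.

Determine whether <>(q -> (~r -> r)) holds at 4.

Yes

Recall that <>ψ holds at a world iff ψ holds at some accessible world.
At 4: <>(q -> (~r -> r)) requires q -> (~r -> r) at some successor in {3, 4}.
  q -> (~r -> r) holds at 4, so <>(q -> (~r -> r)) is true at 4.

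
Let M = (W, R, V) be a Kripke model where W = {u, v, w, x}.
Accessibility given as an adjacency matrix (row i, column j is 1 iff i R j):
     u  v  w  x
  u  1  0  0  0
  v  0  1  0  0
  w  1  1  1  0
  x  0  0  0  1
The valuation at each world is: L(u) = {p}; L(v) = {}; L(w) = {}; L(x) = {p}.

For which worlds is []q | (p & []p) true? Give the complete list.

Recall that []ψ holds at a world iff ψ holds at every accessible world, and <>ψ holds iff ψ holds at some accessible world.
Let φ = []q | (p & []p). Evaluate φ at each world:
  u (successors {u}): φ is true.
  v (successors {v}): φ is false.
  w (successors {u, v, w}): φ is false.
  x (successors {x}): φ is true.
For instance, at w:
  At w: []q is false, p & []p is false, so []q | (p & []p) is false.
    At w: []q requires q at every successor {u, v, w}.
      q fails at u, so []q is false at w.
    At w: p is false, []p is false, so p & []p is false.
      At w: []p requires p at every successor {u, v, w}.
        p fails at v, so []p is false at w.
Satisfying worlds: {u, x}

u, x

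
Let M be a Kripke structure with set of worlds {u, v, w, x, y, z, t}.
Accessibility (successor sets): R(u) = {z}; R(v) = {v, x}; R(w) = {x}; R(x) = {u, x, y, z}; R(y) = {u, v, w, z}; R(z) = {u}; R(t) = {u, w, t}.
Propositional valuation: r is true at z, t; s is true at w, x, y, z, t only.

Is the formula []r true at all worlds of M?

Let φ = []r. Evaluate φ at each world:
  u (successors {z}): φ is true.
  v (successors {v, x}): φ is false.
  w (successors {x}): φ is false.
  x (successors {u, x, y, z}): φ is false.
  y (successors {u, v, w, z}): φ is false.
  z (successors {u}): φ is false.
  t (successors {u, w, t}): φ is false.
Detail at v (counterexample):
  At v: []r requires r at every successor {v, x}.
    r fails at v, so []r is false at v.

No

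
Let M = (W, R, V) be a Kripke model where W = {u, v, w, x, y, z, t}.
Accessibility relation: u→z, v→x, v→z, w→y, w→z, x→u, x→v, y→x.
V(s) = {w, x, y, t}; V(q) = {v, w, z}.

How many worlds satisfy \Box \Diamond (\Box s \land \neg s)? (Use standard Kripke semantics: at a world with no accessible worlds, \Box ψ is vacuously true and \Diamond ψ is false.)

Let φ = \Box \Diamond (\Box s \land \neg s). Evaluate φ at each world:
  u (successors {z}): φ is false.
  v (successors {x, z}): φ is false.
  w (successors {y, z}): φ is false.
  x (successors {u, v}): φ is true.
  y (successors {x}): φ is false.
  z (successors ∅): φ is true.
  t (successors ∅): φ is true.
For instance, at y:
  At y: \Box \Diamond (\Box s \land \neg s) requires \Diamond (\Box s \land \neg s) at every successor {x}.
    \Diamond (\Box s \land \neg s) fails at x, so \Box \Diamond (\Box s \land \neg s) is false at y.
      At x: \Diamond (\Box s \land \neg s) requires \Box s \land \neg s at some successor in {u, v}.
        At u: \Box s \land \neg s is false.
        At v: \Box s \land \neg s is false.
      So \Diamond (\Box s \land \neg s) is false at x.
Satisfying worlds: {x, z, t}

3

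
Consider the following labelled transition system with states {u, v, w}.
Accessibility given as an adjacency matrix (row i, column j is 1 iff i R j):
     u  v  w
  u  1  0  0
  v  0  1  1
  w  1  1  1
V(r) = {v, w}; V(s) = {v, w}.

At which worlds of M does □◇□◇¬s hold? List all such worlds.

Let φ = □◇□◇¬s. Evaluate φ at each world:
  u (successors {u}): φ is true.
  v (successors {v, w}): φ is false.
  w (successors {u, v, w}): φ is false.
For instance, at v:
  At v: □◇□◇¬s requires ◇□◇¬s at every successor {v, w}.
    ◇□◇¬s fails at v, so □◇□◇¬s is false at v.
      At v: ◇□◇¬s requires □◇¬s at some successor in {v, w}.
        At v: □◇¬s is false.
        At w: □◇¬s is false.
      So ◇□◇¬s is false at v.
Satisfying worlds: {u}

u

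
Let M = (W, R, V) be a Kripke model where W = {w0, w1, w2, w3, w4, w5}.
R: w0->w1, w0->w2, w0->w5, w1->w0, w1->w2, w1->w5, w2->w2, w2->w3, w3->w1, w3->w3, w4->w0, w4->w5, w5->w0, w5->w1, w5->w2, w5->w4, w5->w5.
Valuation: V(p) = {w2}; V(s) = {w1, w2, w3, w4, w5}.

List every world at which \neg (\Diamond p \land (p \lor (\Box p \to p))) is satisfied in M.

w3, w4

Let φ = \neg (\Diamond p \land (p \lor (\Box p \to p))). Evaluate φ at each world:
  w0 (successors {w1, w2, w5}): φ is false.
  w1 (successors {w0, w2, w5}): φ is false.
  w2 (successors {w2, w3}): φ is false.
  w3 (successors {w1, w3}): φ is true.
  w4 (successors {w0, w5}): φ is true.
  w5 (successors {w0, w1, w2, w4, w5}): φ is false.
For instance, at w3:
  At w3: \Diamond p \land (p \lor (\Box p \to p)) is false, so \neg (\Diamond p \land (p \lor (\Box p \to p))) is true.
    At w3: \Diamond p is false, p \lor (\Box p \to p) is true, so \Diamond p \land (p \lor (\Box p \to p)) is false.
      At w3: \Diamond p requires p at some successor in {w1, w3}.
        At w1: p is false.
        At w3: p is false.
      So \Diamond p is false at w3.
      At w3: p is false, \Box p \to p is true, so p \lor (\Box p \to p) is true.
Satisfying worlds: {w3, w4}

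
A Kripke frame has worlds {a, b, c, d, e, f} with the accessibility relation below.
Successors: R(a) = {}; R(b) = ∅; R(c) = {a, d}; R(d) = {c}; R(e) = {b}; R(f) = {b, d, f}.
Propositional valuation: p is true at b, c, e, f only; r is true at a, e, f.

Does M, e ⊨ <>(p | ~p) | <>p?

Yes

At e: <>(p | ~p) is true, <>p is true, so <>(p | ~p) | <>p is true.
  At e: <>(p | ~p) requires p | ~p at some successor in {b}.
    p | ~p holds at b, so <>(p | ~p) is true at e.
  At e: <>p requires p at some successor in {b}.
    p holds at b, so <>p is true at e.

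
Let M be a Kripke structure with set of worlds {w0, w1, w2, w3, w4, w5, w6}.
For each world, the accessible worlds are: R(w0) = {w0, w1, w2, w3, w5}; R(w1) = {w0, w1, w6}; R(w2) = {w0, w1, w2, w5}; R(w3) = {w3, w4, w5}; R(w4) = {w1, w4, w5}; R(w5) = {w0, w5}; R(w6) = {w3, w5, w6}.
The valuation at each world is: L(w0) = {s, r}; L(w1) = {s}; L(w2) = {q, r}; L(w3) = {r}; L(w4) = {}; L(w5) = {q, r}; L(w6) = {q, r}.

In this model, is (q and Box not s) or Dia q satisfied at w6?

Yes

At w6: q and Box not s is true, Dia q is true, so (q and Box not s) or Dia q is true.
  At w6: q is true, Box not s is true, so q and Box not s is true.
    At w6: Box not s requires not s at every successor {w3, w5, w6}.
      At w3: not s is true.
      At w5: not s is true.
      At w6: not s is true.
    So Box not s is true at w6.
  At w6: Dia q requires q at some successor in {w3, w5, w6}.
    q holds at w5, so Dia q is true at w6.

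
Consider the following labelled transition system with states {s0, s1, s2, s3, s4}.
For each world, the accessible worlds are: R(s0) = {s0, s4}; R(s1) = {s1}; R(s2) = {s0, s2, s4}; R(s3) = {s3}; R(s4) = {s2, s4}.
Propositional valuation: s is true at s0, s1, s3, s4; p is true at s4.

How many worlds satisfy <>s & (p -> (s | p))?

Let φ = <>s & (p -> (s | p)). Evaluate φ at each world:
  s0 (successors {s0, s4}): φ is true.
  s1 (successors {s1}): φ is true.
  s2 (successors {s0, s2, s4}): φ is true.
  s3 (successors {s3}): φ is true.
  s4 (successors {s2, s4}): φ is true.
For instance, at s4:
  At s4: <>s is true, p -> (s | p) is true, so <>s & (p -> (s | p)) is true.
    At s4: <>s requires s at some successor in {s2, s4}.
      s holds at s4, so <>s is true at s4.
Satisfying worlds: {s0, s1, s2, s3, s4}

5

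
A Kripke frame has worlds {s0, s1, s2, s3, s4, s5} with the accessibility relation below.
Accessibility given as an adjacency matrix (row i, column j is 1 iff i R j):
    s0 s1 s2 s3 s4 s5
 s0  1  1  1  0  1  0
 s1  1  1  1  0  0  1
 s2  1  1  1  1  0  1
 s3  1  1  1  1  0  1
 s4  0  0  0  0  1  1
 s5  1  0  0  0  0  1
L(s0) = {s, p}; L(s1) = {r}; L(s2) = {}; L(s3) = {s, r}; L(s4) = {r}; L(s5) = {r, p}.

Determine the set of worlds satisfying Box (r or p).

s4, s5

Let φ = Box (r or p). Evaluate φ at each world:
  s0 (successors {s0, s1, s2, s4}): φ is false.
  s1 (successors {s0, s1, s2, s5}): φ is false.
  s2 (successors {s0, s1, s2, s3, s5}): φ is false.
  s3 (successors {s0, s1, s2, s3, s5}): φ is false.
  s4 (successors {s4, s5}): φ is true.
  s5 (successors {s0, s5}): φ is true.
For instance, at s0:
  At s0: Box (r or p) requires r or p at every successor {s0, s1, s2, s4}.
    r or p fails at s2, so Box (r or p) is false at s0.
Satisfying worlds: {s4, s5}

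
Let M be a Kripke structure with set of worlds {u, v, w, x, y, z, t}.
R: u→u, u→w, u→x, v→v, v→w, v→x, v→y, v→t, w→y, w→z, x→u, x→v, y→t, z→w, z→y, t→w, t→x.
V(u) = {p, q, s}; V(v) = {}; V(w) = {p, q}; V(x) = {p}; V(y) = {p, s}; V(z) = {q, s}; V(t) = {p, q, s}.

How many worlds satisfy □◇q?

Recall that □ψ holds at a world iff ψ holds at every accessible world, and ◇ψ holds iff ψ holds at some accessible world.
Let φ = □◇q. Evaluate φ at each world:
  u (successors {u, w, x}): φ is true.
  v (successors {v, w, x, y, t}): φ is true.
  w (successors {y, z}): φ is true.
  x (successors {u, v}): φ is true.
  y (successors {t}): φ is true.
  z (successors {w, y}): φ is true.
  t (successors {w, x}): φ is true.
For instance, at u:
  At u: □◇q requires ◇q at every successor {u, w, x}.
      At u: ◇q requires q at some successor in {u, w, x}.
        q holds at u, so ◇q is true at u.
      At w: ◇q requires q at some successor in {y, z}.
        q holds at z, so ◇q is true at w.
      At x: ◇q requires q at some successor in {u, v}.
        q holds at u, so ◇q is true at x.
  So □◇q is true at u.
Satisfying worlds: {u, v, w, x, y, z, t}

7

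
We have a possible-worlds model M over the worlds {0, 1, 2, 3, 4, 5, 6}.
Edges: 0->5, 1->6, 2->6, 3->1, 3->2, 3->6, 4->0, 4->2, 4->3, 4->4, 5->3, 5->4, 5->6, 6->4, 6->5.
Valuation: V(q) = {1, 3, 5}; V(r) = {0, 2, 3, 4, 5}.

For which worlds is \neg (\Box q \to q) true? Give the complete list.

0

Let φ = \neg (\Box q \to q). Evaluate φ at each world:
  0 (successors {5}): φ is true.
  1 (successors {6}): φ is false.
  2 (successors {6}): φ is false.
  3 (successors {1, 2, 6}): φ is false.
  4 (successors {0, 2, 3, 4}): φ is false.
  5 (successors {3, 4, 6}): φ is false.
  6 (successors {4, 5}): φ is false.
For instance, at 5:
  At 5: \Box q \to q is true, so \neg (\Box q \to q) is false.
    At 5: \Box q is false, q is true, so \Box q \to q is true.
      At 5: \Box q requires q at every successor {3, 4, 6}.
        q fails at 4, so \Box q is false at 5.
Satisfying worlds: {0}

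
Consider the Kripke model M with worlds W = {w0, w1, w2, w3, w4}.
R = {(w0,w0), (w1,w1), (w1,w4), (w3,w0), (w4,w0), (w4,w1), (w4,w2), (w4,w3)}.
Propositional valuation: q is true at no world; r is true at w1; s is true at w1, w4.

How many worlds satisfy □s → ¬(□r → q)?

4

Let φ = □s → ¬(□r → q). Evaluate φ at each world:
  w0 (successors {w0}): φ is true.
  w1 (successors {w1, w4}): φ is false.
  w2 (successors ∅): φ is true.
  w3 (successors {w0}): φ is true.
  w4 (successors {w0, w1, w2, w3}): φ is true.
For instance, at w1:
  At w1: □s is true, ¬(□r → q) is false, so □s → ¬(□r → q) is false.
    At w1: □s requires s at every successor {w1, w4}.
      At w1: s is true.
      At w4: s is true.
    So □s is true at w1.
    At w1: □r → q is true, so ¬(□r → q) is false.
      At w1: □r is false, q is false, so □r → q is true.
Satisfying worlds: {w0, w2, w3, w4}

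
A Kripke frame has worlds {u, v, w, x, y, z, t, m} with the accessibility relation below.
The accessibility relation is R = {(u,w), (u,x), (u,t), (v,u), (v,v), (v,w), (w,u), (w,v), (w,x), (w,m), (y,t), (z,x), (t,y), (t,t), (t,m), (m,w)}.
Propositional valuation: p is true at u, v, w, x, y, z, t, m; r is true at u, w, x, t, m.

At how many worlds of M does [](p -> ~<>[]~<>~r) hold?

Recall that []ψ holds at a world iff ψ holds at every accessible world, and <>ψ holds iff ψ holds at some accessible world.
Let φ = [](p -> ~<>[]~<>~r). Evaluate φ at each world:
  u (successors {w, x, t}): φ is false.
  v (successors {u, v, w}): φ is false.
  w (successors {u, v, x, m}): φ is false.
  x (successors ∅): φ is true.
  y (successors {t}): φ is true.
  z (successors {x}): φ is true.
  t (successors {y, t, m}): φ is true.
  m (successors {w}): φ is false.
For instance, at w:
  At w: [](p -> ~<>[]~<>~r) requires p -> ~<>[]~<>~r at every successor {u, v, x, m}.
    p -> ~<>[]~<>~r fails at u, so [](p -> ~<>[]~<>~r) is false at w.
      At u: p is true, ~<>[]~<>~r is false, so p -> ~<>[]~<>~r is false.
Satisfying worlds: {x, y, z, t}

4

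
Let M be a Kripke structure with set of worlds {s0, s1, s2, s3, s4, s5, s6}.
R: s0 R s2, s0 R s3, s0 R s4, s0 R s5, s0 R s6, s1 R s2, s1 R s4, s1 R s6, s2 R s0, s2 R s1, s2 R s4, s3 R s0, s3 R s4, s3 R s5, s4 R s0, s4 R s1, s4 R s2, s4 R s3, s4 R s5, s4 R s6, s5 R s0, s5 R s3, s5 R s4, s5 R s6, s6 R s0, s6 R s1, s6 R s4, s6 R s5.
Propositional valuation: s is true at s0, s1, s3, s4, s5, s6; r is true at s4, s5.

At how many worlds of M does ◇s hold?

Recall that ◇ψ holds at a world iff ψ holds at some accessible world.
Let φ = ◇s. Evaluate φ at each world:
  s0 (successors {s2, s3, s4, s5, s6}): φ is true.
  s1 (successors {s2, s4, s6}): φ is true.
  s2 (successors {s0, s1, s4}): φ is true.
  s3 (successors {s0, s4, s5}): φ is true.
  s4 (successors {s0, s1, s2, s3, s5, s6}): φ is true.
  s5 (successors {s0, s3, s4, s6}): φ is true.
  s6 (successors {s0, s1, s4, s5}): φ is true.
For instance, at s3:
  At s3: ◇s requires s at some successor in {s0, s4, s5}.
    s holds at s0, so ◇s is true at s3.
Satisfying worlds: {s0, s1, s2, s3, s4, s5, s6}

7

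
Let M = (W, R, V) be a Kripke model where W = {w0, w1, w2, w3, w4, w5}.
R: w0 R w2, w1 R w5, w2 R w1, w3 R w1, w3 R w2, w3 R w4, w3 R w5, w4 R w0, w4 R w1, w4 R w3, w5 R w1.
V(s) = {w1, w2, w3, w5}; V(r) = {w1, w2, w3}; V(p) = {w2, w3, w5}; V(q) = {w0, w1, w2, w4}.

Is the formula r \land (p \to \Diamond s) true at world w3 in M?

Yes

At w3: r is true, p \to \Diamond s is true, so r \land (p \to \Diamond s) is true.
  At w3: p is true, \Diamond s is true, so p \to \Diamond s is true.
    At w3: \Diamond s requires s at some successor in {w1, w2, w4, w5}.
      s holds at w1, so \Diamond s is true at w3.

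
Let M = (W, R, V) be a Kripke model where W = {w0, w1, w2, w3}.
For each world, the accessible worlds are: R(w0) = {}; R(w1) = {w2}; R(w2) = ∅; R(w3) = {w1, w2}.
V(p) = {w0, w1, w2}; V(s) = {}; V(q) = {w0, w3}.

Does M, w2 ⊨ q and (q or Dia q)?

No

Recall that Dia ψ holds at a world iff ψ holds at some accessible world.
At w2: q is false, q or Dia q is false, so q and (q or Dia q) is false.
  At w2: q is false, Dia q is false, so q or Dia q is false.
    At w2: no accessible worlds, so Dia q is false.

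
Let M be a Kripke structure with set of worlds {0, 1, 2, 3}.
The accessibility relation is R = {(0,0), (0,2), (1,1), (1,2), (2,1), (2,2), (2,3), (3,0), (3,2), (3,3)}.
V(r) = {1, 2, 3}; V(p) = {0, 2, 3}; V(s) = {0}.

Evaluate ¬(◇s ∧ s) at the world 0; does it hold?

Recall that ◇ψ holds at a world iff ψ holds at some accessible world.
At 0: ◇s ∧ s is true, so ¬(◇s ∧ s) is false.
  At 0: ◇s is true, s is true, so ◇s ∧ s is true.
    At 0: ◇s requires s at some successor in {0, 2}.
      s holds at 0, so ◇s is true at 0.

No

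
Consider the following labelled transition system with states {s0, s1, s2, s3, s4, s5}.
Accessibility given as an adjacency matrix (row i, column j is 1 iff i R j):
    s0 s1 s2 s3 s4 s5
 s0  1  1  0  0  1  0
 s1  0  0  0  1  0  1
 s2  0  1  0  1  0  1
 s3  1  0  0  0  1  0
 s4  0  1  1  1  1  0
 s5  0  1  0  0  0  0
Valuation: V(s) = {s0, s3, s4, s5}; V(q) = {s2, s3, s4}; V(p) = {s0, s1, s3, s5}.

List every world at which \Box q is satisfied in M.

Let φ = \Box q. Evaluate φ at each world:
  s0 (successors {s0, s1, s4}): φ is false.
  s1 (successors {s3, s5}): φ is false.
  s2 (successors {s1, s3, s5}): φ is false.
  s3 (successors {s0, s4}): φ is false.
  s4 (successors {s1, s2, s3, s4}): φ is false.
  s5 (successors {s1}): φ is false.
For instance, at s0:
  At s0: \Box q requires q at every successor {s0, s1, s4}.
    q fails at s0, so \Box q is false at s0.
Satisfying worlds: none.

none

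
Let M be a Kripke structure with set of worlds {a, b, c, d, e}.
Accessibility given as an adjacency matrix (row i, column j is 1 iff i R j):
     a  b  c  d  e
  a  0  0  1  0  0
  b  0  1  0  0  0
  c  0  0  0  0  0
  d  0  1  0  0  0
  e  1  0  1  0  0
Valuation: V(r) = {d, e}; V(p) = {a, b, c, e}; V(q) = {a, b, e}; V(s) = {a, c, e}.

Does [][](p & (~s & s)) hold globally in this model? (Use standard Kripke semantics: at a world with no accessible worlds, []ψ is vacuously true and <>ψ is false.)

Let φ = [][](p & (~s & s)). Evaluate φ at each world:
  a (successors {c}): φ is true.
  b (successors {b}): φ is false.
  c (successors ∅): φ is true.
  d (successors {b}): φ is false.
  e (successors {a, c}): φ is false.
Detail at b (counterexample):
  At b: [][](p & (~s & s)) requires [](p & (~s & s)) at every successor {b}.
    [](p & (~s & s)) fails at b, so [][](p & (~s & s)) is false at b.
      At b: [](p & (~s & s)) requires p & (~s & s) at every successor {b}.
        p & (~s & s) fails at b, so [](p & (~s & s)) is false at b.

No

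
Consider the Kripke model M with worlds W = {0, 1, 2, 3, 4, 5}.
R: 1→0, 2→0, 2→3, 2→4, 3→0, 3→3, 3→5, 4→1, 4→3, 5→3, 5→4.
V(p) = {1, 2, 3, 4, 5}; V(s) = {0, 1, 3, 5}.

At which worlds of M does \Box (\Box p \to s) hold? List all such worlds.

0, 1, 3, 4

Let φ = \Box (\Box p \to s). Evaluate φ at each world:
  0 (successors ∅): φ is true.
  1 (successors {0}): φ is true.
  2 (successors {0, 3, 4}): φ is false.
  3 (successors {0, 3, 5}): φ is true.
  4 (successors {1, 3}): φ is true.
  5 (successors {3, 4}): φ is false.
For instance, at 5:
  At 5: \Box (\Box p \to s) requires \Box p \to s at every successor {3, 4}.
    \Box p \to s fails at 4, so \Box (\Box p \to s) is false at 5.
      At 4: \Box p is true, s is false, so \Box p \to s is false.
Satisfying worlds: {0, 1, 3, 4}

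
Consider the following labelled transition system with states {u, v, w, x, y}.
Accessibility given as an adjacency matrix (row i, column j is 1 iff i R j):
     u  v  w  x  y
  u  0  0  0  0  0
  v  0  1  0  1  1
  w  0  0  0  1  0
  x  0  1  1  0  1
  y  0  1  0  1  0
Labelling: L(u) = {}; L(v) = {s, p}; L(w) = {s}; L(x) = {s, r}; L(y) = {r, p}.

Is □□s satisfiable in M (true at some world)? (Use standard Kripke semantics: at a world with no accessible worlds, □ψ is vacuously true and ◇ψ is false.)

Let φ = □□s. Evaluate φ at each world:
  u (successors ∅): φ is true.
  v (successors {v, x, y}): φ is false.
  w (successors {x}): φ is false.
  x (successors {v, w, y}): φ is false.
  y (successors {v, x}): φ is false.
Detail at u (witness):
  At u: no accessible worlds, so □□s holds vacuously.

Yes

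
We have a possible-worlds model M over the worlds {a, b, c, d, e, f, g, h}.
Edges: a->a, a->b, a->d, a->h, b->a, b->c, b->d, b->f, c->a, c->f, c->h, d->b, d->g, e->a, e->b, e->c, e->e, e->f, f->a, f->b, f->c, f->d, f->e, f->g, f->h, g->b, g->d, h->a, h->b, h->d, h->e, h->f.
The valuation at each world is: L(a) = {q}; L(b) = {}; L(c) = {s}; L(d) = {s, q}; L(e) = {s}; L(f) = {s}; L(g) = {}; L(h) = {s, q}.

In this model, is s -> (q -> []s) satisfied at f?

Yes

At f: s is true, q -> []s is true, so s -> (q -> []s) is true.
  At f: q is false, []s is false, so q -> []s is true.
    At f: []s requires s at every successor {a, b, c, d, e, g, h}.
      s fails at a, so []s is false at f.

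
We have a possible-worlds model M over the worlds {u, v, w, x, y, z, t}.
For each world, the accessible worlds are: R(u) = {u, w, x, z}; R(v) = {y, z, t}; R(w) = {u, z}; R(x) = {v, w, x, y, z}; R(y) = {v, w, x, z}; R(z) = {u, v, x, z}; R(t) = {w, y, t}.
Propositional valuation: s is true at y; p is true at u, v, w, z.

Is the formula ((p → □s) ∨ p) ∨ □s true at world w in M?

At w: (p → □s) ∨ p is true, □s is false, so ((p → □s) ∨ p) ∨ □s is true.
  At w: p → □s is false, p is true, so (p → □s) ∨ p is true.
    At w: p is true, □s is false, so p → □s is false.
      At w: □s requires s at every successor {u, z}.
        s fails at u, so □s is false at w.
  At w: □s requires s at every successor {u, z}.
    s fails at u, so □s is false at w.

Yes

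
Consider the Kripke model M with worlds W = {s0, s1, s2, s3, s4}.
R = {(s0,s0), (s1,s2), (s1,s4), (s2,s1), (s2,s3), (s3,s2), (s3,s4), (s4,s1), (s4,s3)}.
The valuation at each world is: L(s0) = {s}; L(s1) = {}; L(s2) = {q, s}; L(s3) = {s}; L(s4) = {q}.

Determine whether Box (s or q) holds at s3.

Yes

At s3: Box (s or q) requires s or q at every successor {s2, s4}.
  At s2: s or q is true.
  At s4: s or q is true.
So Box (s or q) is true at s3.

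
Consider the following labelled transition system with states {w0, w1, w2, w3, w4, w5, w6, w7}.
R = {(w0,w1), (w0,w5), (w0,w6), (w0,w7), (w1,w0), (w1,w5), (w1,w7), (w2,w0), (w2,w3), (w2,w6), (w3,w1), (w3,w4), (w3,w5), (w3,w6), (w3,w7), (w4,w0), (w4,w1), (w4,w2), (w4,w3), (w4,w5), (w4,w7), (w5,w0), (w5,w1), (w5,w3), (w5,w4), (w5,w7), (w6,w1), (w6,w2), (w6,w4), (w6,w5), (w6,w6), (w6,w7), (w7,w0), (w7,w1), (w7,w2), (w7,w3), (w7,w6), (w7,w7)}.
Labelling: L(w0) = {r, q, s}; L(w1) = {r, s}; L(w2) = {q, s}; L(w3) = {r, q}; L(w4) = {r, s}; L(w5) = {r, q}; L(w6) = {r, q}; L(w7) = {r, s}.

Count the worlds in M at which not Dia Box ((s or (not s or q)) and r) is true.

Let φ = not Dia Box ((s or (not s or q)) and r). Evaluate φ at each world:
  w0 (successors {w1, w5, w6, w7}): φ is false.
  w1 (successors {w0, w5, w7}): φ is false.
  w2 (successors {w0, w3, w6}): φ is false.
  w3 (successors {w1, w4, w5, w6, w7}): φ is false.
  w4 (successors {w0, w1, w2, w3, w5, w7}): φ is false.
  w5 (successors {w0, w1, w3, w4, w7}): φ is false.
  w6 (successors {w1, w2, w4, w5, w6, w7}): φ is false.
  w7 (successors {w0, w1, w2, w3, w6, w7}): φ is false.
For instance, at w2:
  At w2: Dia Box ((s or (not s or q)) and r) is true, so not Dia Box ((s or (not s or q)) and r) is false.
    At w2: Dia Box ((s or (not s or q)) and r) requires Box ((s or (not s or q)) and r) at some successor in {w0, w3, w6}.
      Box ((s or (not s or q)) and r) holds at w0, so Dia Box ((s or (not s or q)) and r) is true at w2.
Satisfying worlds: none.

0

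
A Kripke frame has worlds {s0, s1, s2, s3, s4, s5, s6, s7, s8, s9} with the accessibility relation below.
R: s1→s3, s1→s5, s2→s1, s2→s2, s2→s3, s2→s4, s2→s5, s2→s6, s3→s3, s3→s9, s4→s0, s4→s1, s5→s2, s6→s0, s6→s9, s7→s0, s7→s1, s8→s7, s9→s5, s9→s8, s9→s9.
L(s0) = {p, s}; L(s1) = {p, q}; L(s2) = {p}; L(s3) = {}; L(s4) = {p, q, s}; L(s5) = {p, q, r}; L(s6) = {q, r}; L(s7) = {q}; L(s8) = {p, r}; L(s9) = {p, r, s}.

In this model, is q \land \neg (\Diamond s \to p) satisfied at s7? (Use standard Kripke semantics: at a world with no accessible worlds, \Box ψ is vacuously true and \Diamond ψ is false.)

Yes

Recall that \Diamond ψ holds at a world iff ψ holds at some accessible world.
At s7: q is true, \neg (\Diamond s \to p) is true, so q \land \neg (\Diamond s \to p) is true.
  At s7: \Diamond s \to p is false, so \neg (\Diamond s \to p) is true.
    At s7: \Diamond s is true, p is false, so \Diamond s \to p is false.
      At s7: \Diamond s requires s at some successor in {s0, s1}.
        s holds at s0, so \Diamond s is true at s7.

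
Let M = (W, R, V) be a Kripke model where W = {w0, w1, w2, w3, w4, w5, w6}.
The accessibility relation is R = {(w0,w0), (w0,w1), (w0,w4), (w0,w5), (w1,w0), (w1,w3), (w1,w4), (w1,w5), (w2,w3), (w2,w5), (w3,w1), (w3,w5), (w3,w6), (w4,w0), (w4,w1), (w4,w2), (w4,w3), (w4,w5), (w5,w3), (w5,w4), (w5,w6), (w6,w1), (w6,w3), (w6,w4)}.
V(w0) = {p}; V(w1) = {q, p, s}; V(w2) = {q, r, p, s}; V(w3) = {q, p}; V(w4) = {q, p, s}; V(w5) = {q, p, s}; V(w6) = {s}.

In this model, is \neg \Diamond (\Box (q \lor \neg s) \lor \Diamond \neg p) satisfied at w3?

No

At w3: \Diamond (\Box (q \lor \neg s) \lor \Diamond \neg p) is true, so \neg \Diamond (\Box (q \lor \neg s) \lor \Diamond \neg p) is false.
  At w3: \Diamond (\Box (q \lor \neg s) \lor \Diamond \neg p) requires \Box (q \lor \neg s) \lor \Diamond \neg p at some successor in {w1, w5, w6}.
    \Box (q \lor \neg s) \lor \Diamond \neg p holds at w1, so \Diamond (\Box (q \lor \neg s) \lor \Diamond \neg p) is true at w3.
      At w1: \Box (q \lor \neg s) is true, \Diamond \neg p is false, so \Box (q \lor \neg s) \lor \Diamond \neg p is true.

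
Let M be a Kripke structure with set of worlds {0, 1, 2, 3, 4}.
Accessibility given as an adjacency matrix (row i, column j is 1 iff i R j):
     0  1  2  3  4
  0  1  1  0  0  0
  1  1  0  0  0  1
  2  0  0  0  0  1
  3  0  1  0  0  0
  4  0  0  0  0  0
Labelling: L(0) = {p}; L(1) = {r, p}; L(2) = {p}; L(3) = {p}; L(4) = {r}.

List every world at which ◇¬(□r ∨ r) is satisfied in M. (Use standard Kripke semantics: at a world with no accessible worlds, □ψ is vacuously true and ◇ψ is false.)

0, 1

Let φ = ◇¬(□r ∨ r). Evaluate φ at each world:
  0 (successors {0, 1}): φ is true.
  1 (successors {0, 4}): φ is true.
  2 (successors {4}): φ is false.
  3 (successors {1}): φ is false.
  4 (successors ∅): φ is false.
For instance, at 0:
  At 0: ◇¬(□r ∨ r) requires ¬(□r ∨ r) at some successor in {0, 1}.
    ¬(□r ∨ r) holds at 0, so ◇¬(□r ∨ r) is true at 0.
      At 0: □r ∨ r is false, so ¬(□r ∨ r) is true.
Satisfying worlds: {0, 1}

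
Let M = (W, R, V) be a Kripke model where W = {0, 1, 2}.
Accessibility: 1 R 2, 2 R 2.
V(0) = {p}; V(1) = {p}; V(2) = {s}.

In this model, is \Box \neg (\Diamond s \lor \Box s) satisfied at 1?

At 1: \Box \neg (\Diamond s \lor \Box s) requires \neg (\Diamond s \lor \Box s) at every successor {2}.
  \neg (\Diamond s \lor \Box s) fails at 2, so \Box \neg (\Diamond s \lor \Box s) is false at 1.
    At 2: \Diamond s \lor \Box s is true, so \neg (\Diamond s \lor \Box s) is false.
      At 2: \Diamond s is true, \Box s is true, so \Diamond s \lor \Box s is true.

No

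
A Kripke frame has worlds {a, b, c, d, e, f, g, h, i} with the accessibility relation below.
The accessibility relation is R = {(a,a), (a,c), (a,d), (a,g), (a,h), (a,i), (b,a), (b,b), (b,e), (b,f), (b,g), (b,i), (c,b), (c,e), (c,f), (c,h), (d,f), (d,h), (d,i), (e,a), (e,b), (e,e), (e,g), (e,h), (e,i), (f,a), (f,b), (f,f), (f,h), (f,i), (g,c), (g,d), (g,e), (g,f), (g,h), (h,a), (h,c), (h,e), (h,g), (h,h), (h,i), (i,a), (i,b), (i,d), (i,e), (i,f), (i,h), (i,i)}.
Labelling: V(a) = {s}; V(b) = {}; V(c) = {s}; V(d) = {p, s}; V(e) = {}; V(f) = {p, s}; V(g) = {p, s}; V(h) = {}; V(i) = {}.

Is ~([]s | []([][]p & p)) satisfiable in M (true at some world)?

Yes

Let φ = ~([]s | []([][]p & p)). Evaluate φ at each world:
  a (successors {a, c, d, g, h, i}): φ is true.
  b (successors {a, b, e, f, g, i}): φ is true.
  c (successors {b, e, f, h}): φ is true.
  d (successors {f, h, i}): φ is true.
  e (successors {a, b, e, g, h, i}): φ is true.
  f (successors {a, b, f, h, i}): φ is true.
  g (successors {c, d, e, f, h}): φ is true.
  h (successors {a, c, e, g, h, i}): φ is true.
  i (successors {a, b, d, e, f, h, i}): φ is true.
Detail at a (witness):
  At a: []s | []([][]p & p) is false, so ~([]s | []([][]p & p)) is true.
    At a: []s is false, []([][]p & p) is false, so []s | []([][]p & p) is false.
      At a: []s requires s at every successor {a, c, d, g, h, i}.
        s fails at h, so []s is false at a.
      At a: []([][]p & p) requires [][]p & p at every successor {a, c, d, g, h, i}.
        [][]p & p fails at a, so []([][]p & p) is false at a.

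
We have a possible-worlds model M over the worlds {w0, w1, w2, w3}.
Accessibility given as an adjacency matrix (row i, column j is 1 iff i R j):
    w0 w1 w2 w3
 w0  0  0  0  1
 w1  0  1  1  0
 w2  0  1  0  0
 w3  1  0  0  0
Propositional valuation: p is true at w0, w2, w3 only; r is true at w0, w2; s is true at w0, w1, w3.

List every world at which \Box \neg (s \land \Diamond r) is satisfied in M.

w3

Let φ = \Box \neg (s \land \Diamond r). Evaluate φ at each world:
  w0 (successors {w3}): φ is false.
  w1 (successors {w1, w2}): φ is false.
  w2 (successors {w1}): φ is false.
  w3 (successors {w0}): φ is true.
For instance, at w0:
  At w0: \Box \neg (s \land \Diamond r) requires \neg (s \land \Diamond r) at every successor {w3}.
    \neg (s \land \Diamond r) fails at w3, so \Box \neg (s \land \Diamond r) is false at w0.
      At w3: s \land \Diamond r is true, so \neg (s \land \Diamond r) is false.
Satisfying worlds: {w3}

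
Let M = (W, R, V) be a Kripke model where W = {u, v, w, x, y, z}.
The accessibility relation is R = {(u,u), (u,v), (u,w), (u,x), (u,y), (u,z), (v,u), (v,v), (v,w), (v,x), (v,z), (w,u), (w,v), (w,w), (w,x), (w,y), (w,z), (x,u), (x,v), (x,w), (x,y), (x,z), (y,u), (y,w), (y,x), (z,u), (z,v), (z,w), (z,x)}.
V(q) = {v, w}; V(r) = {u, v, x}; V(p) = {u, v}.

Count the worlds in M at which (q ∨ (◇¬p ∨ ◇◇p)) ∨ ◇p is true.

6

Let φ = (q ∨ (◇¬p ∨ ◇◇p)) ∨ ◇p. Evaluate φ at each world:
  u (successors {u, v, w, x, y, z}): φ is true.
  v (successors {u, v, w, x, z}): φ is true.
  w (successors {u, v, w, x, y, z}): φ is true.
  x (successors {u, v, w, y, z}): φ is true.
  y (successors {u, w, x}): φ is true.
  z (successors {u, v, w, x}): φ is true.
For instance, at w:
  At w: q ∨ (◇¬p ∨ ◇◇p) is true, ◇p is true, so (q ∨ (◇¬p ∨ ◇◇p)) ∨ ◇p is true.
    At w: q is true, ◇¬p ∨ ◇◇p is true, so q ∨ (◇¬p ∨ ◇◇p) is true.
      At w: ◇¬p is true, ◇◇p is true, so ◇¬p ∨ ◇◇p is true.
    At w: ◇p requires p at some successor in {u, v, w, x, y, z}.
      p holds at u, so ◇p is true at w.
Satisfying worlds: {u, v, w, x, y, z}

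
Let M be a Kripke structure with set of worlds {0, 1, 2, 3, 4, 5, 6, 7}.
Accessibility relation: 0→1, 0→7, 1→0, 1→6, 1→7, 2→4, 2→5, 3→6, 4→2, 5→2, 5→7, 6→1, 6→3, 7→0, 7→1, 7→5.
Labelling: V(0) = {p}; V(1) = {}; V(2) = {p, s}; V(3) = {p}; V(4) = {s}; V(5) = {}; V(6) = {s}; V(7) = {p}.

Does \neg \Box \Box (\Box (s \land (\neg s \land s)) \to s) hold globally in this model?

No

Recall that \Box ψ holds at a world iff ψ holds at every accessible world, and \Diamond ψ holds iff ψ holds at some accessible world.
Let φ = \neg \Box \Box (\Box (s \land (\neg s \land s)) \to s). Evaluate φ at each world:
  0 (successors {1, 7}): φ is false.
  1 (successors {0, 6, 7}): φ is false.
  2 (successors {4, 5}): φ is false.
  3 (successors {6}): φ is false.
  4 (successors {2}): φ is false.
  5 (successors {2, 7}): φ is false.
  6 (successors {1, 3}): φ is false.
  7 (successors {0, 1, 5}): φ is false.
Detail at 0 (counterexample):
  At 0: \Box \Box (\Box (s \land (\neg s \land s)) \to s) is true, so \neg \Box \Box (\Box (s \land (\neg s \land s)) \to s) is false.
    At 0: \Box \Box (\Box (s \land (\neg s \land s)) \to s) requires \Box (\Box (s \land (\neg s \land s)) \to s) at every successor {1, 7}.
      At 1: \Box (\Box (s \land (\neg s \land s)) \to s) is true.
      At 7: \Box (\Box (s \land (\neg s \land s)) \to s) is true.
    So \Box \Box (\Box (s \land (\neg s \land s)) \to s) is true at 0.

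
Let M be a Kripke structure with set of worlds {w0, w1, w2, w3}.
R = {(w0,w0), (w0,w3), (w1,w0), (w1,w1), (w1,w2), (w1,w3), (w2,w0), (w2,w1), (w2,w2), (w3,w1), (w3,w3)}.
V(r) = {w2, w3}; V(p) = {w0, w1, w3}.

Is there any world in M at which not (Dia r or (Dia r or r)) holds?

Let φ = not (Dia r or (Dia r or r)). Evaluate φ at each world:
  w0 (successors {w0, w3}): φ is false.
  w1 (successors {w0, w1, w2, w3}): φ is false.
  w2 (successors {w0, w1, w2}): φ is false.
  w3 (successors {w1, w3}): φ is false.
For instance, at w0:
  At w0: Dia r or (Dia r or r) is true, so not (Dia r or (Dia r or r)) is false.
    At w0: Dia r is true, Dia r or r is true, so Dia r or (Dia r or r) is true.
      At w0: Dia r requires r at some successor in {w0, w3}.
        r holds at w3, so Dia r is true at w0.
      At w0: Dia r is true, r is false, so Dia r or r is true.

No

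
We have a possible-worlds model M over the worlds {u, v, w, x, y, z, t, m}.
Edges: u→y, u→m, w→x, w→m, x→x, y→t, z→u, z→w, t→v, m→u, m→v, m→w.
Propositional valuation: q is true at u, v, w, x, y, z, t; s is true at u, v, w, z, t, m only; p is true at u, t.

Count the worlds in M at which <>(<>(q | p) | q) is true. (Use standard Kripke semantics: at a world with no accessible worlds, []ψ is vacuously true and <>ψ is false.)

Let φ = <>(<>(q | p) | q). Evaluate φ at each world:
  u (successors {y, m}): φ is true.
  v (successors ∅): φ is false.
  w (successors {x, m}): φ is true.
  x (successors {x}): φ is true.
  y (successors {t}): φ is true.
  z (successors {u, w}): φ is true.
  t (successors {v}): φ is true.
  m (successors {u, v, w}): φ is true.
For instance, at u:
  At u: <>(<>(q | p) | q) requires <>(q | p) | q at some successor in {y, m}.
    <>(q | p) | q holds at y, so <>(<>(q | p) | q) is true at u.
      At y: <>(q | p) is true, q is true, so <>(q | p) | q is true.
Satisfying worlds: {u, w, x, y, z, t, m}

7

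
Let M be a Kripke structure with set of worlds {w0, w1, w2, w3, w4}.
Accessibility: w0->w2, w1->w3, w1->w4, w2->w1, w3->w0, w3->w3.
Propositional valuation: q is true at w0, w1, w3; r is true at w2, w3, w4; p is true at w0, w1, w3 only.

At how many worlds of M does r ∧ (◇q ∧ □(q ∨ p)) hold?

Let φ = r ∧ (◇q ∧ □(q ∨ p)). Evaluate φ at each world:
  w0 (successors {w2}): φ is false.
  w1 (successors {w3, w4}): φ is false.
  w2 (successors {w1}): φ is true.
  w3 (successors {w0, w3}): φ is true.
  w4 (successors ∅): φ is false.
For instance, at w3:
  At w3: r is true, ◇q ∧ □(q ∨ p) is true, so r ∧ (◇q ∧ □(q ∨ p)) is true.
    At w3: ◇q is true, □(q ∨ p) is true, so ◇q ∧ □(q ∨ p) is true.
      At w3: ◇q requires q at some successor in {w0, w3}.
        q holds at w0, so ◇q is true at w3.
      At w3: □(q ∨ p) requires q ∨ p at every successor {w0, w3}.
        At w0: q ∨ p is true.
        At w3: q ∨ p is true.
      So □(q ∨ p) is true at w3.
Satisfying worlds: {w2, w3}

2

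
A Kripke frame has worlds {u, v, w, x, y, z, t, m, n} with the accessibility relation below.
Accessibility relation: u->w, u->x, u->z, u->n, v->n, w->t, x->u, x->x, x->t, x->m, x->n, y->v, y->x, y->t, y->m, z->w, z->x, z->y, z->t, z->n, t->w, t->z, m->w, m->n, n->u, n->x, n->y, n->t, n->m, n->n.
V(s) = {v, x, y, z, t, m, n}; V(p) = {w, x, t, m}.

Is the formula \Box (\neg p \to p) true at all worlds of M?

Let φ = \Box (\neg p \to p). Evaluate φ at each world:
  u (successors {w, x, z, n}): φ is false.
  v (successors {n}): φ is false.
  w (successors {t}): φ is true.
  x (successors {u, x, t, m, n}): φ is false.
  y (successors {v, x, t, m}): φ is false.
  z (successors {w, x, y, t, n}): φ is false.
  t (successors {w, z}): φ is false.
  m (successors {w, n}): φ is false.
  n (successors {u, x, y, t, m, n}): φ is false.
Detail at u (counterexample):
  At u: \Box (\neg p \to p) requires \neg p \to p at every successor {w, x, z, n}.
    \neg p \to p fails at z, so \Box (\neg p \to p) is false at u.

No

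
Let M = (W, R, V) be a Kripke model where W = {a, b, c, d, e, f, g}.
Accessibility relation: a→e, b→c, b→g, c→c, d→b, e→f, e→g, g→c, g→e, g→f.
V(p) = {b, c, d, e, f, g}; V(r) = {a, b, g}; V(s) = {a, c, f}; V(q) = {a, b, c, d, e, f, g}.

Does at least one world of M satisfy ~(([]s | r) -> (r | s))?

No

Let φ = ~(([]s | r) -> (r | s)). Evaluate φ at each world:
  a (successors {e}): φ is false.
  b (successors {c, g}): φ is false.
  c (successors {c}): φ is false.
  d (successors {b}): φ is false.
  e (successors {f, g}): φ is false.
  f (successors ∅): φ is false.
  g (successors {c, e, f}): φ is false.
For instance, at b:
  At b: ([]s | r) -> (r | s) is true, so ~(([]s | r) -> (r | s)) is false.
    At b: []s | r is true, r | s is true, so ([]s | r) -> (r | s) is true.
      At b: []s is false, r is true, so []s | r is true.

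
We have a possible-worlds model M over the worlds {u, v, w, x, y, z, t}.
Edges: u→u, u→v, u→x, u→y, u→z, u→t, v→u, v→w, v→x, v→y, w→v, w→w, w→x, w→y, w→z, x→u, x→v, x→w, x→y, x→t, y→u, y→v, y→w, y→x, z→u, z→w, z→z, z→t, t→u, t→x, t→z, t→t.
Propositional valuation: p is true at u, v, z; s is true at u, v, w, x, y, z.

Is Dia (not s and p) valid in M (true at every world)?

Let φ = Dia (not s and p). Evaluate φ at each world:
  u (successors {u, v, x, y, z, t}): φ is false.
  v (successors {u, w, x, y}): φ is false.
  w (successors {v, w, x, y, z}): φ is false.
  x (successors {u, v, w, y, t}): φ is false.
  y (successors {u, v, w, x}): φ is false.
  z (successors {u, w, z, t}): φ is false.
  t (successors {u, x, z, t}): φ is false.
Detail at u (counterexample):
  At u: Dia (not s and p) requires not s and p at some successor in {u, v, x, y, z, t}.
    At u: not s and p is false.
    At v: not s and p is false.
    At x: not s and p is false.
    At y: not s and p is false.
    At z: not s and p is false.
    At t: not s and p is false.
  So Dia (not s and p) is false at u.

No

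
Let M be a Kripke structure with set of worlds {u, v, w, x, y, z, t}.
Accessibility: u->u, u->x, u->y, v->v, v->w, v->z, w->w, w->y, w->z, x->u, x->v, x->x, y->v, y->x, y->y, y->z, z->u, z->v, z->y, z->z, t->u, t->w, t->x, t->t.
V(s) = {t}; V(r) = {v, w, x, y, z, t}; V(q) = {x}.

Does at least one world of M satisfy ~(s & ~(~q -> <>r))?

Let φ = ~(s & ~(~q -> <>r)). Evaluate φ at each world:
  u (successors {u, x, y}): φ is true.
  v (successors {v, w, z}): φ is true.
  w (successors {w, y, z}): φ is true.
  x (successors {u, v, x}): φ is true.
  y (successors {v, x, y, z}): φ is true.
  z (successors {u, v, y, z}): φ is true.
  t (successors {u, w, x, t}): φ is true.
Detail at u (witness):
  At u: s & ~(~q -> <>r) is false, so ~(s & ~(~q -> <>r)) is true.
    At u: s is false, ~(~q -> <>r) is false, so s & ~(~q -> <>r) is false.
      At u: ~q -> <>r is true, so ~(~q -> <>r) is false.

Yes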